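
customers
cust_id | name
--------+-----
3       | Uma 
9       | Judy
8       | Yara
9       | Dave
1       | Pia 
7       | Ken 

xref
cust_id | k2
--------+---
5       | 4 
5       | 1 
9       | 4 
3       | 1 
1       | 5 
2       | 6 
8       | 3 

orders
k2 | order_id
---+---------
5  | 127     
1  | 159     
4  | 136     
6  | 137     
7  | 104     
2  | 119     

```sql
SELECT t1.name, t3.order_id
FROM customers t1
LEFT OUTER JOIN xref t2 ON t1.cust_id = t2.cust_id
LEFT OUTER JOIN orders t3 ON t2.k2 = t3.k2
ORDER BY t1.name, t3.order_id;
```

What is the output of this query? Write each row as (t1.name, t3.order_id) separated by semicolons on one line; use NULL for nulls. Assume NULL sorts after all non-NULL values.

Evaluate left to right. First `customers t1 LEFT JOIN xref t2` on cust_id: 6 row(s).
Then LEFT JOIN `orders t3` on k2: each of those 6 rows is kept; rows whose t2.k2 has no match in t3 get NULL for t3's columns.

(Dave, 136); (Judy, 136); (Ken, NULL); (Pia, 127); (Uma, 159); (Yara, NULL)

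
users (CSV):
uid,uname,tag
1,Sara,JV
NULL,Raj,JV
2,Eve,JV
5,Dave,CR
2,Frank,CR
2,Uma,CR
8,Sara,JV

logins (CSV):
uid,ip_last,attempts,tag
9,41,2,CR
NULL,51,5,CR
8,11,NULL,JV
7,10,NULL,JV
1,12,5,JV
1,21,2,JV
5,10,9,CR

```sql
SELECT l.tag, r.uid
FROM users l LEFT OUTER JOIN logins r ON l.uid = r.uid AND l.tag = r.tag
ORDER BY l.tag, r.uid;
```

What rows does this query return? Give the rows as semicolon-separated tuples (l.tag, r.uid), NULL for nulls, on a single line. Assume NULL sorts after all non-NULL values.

LEFT JOIN keeps every row from `users`; unmatched rows get NULL for `logins`'s columns.
Matching on l.uid = r.uid AND l.tag = r.tag. A NULL in a compared column never satisfies the condition.
- l (uid=1, tag=JV) pairs with 2 row(s) of r.
- l (uid=NULL, tag=JV) has no partner → padded with NULL.
- l (uid=2, tag=JV) has no partner → padded with NULL.
- l (uid=5, tag=CR) pairs with 1 row(s) of r.
- l (uid=2, tag=CR) has no partner → padded with NULL.
- l (uid=2, tag=CR) has no partner → padded with NULL.
- l (uid=8, tag=JV) pairs with 1 row(s) of r.
After projecting and ordering:
l.tag | r.uid
CR | 5
CR | NULL
CR | NULL
JV | 1
JV | 1
JV | 8
JV | NULL
JV | NULL

(CR, 5); (CR, NULL); (CR, NULL); (JV, 1); (JV, 1); (JV, 8); (JV, NULL); (JV, NULL)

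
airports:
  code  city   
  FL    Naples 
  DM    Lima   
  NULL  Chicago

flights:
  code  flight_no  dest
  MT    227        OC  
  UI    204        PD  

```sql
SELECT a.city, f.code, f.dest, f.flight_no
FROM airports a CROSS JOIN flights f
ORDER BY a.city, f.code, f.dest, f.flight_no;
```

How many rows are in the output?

6

CROSS JOIN pairs every row of `airports` with every row of `flights`: 3 × 2 = 6 rows.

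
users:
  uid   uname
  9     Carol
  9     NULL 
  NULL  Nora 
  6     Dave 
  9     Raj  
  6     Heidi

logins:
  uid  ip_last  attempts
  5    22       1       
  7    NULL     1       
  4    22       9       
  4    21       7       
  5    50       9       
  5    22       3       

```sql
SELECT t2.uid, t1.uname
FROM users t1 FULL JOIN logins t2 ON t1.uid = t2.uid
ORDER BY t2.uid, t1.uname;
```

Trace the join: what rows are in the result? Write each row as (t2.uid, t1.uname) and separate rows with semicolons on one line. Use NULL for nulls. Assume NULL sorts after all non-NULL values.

(4, NULL); (4, NULL); (5, NULL); (5, NULL); (5, NULL); (7, NULL); (NULL, Carol); (NULL, Dave); (NULL, Heidi); (NULL, Nora); (NULL, Raj); (NULL, NULL)

FULL OUTER JOIN keeps every row from both sides; unmatched rows get NULL for the other side's columns.
Matching on t1.uid = t2.uid. A NULL in a compared column never satisfies the condition.
- t1 row (uid=9): no match → kept, t2 columns NULL.
- t1 row (uid=9): no match → kept, t2 columns NULL.
- t1 row (uid=NULL): no match → kept, t2 columns NULL.
- t1 row (uid=6): no match → kept, t2 columns NULL.
- t1 row (uid=9): no match → kept, t2 columns NULL.
- t1 row (uid=6): no match → kept, t2 columns NULL.
- 6 t2 row(s) had no t1 match → kept, t1 columns NULL.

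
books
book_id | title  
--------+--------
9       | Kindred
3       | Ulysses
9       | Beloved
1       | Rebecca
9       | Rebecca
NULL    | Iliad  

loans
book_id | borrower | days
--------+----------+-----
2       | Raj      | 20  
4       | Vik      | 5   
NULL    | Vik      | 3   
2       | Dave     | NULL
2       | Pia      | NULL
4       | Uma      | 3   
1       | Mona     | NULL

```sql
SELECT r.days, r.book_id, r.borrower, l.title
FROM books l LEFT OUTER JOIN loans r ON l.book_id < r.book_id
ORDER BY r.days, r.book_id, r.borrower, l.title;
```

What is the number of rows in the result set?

LEFT JOIN keeps every row from `books`; unmatched rows get NULL for `loans`'s columns.
Matching on l.book_id < r.book_id. A NULL in a compared column never satisfies the condition.
- l[0] book_id=9 → no match; kept with NULLs on the r side.
- l[1] book_id=3 → 2 match(es) in r → 2 row(s).
- l[2] book_id=9 → no match; kept with NULLs on the r side.
- l[3] book_id=1 → 5 match(es) in r → 5 row(s).
- l[4] book_id=9 → no match; kept with NULLs on the r side.
- l[5] book_id=NULL → no match; kept with NULLs on the r side.
Total: 7 matched + 4 padded = 11 rows.

11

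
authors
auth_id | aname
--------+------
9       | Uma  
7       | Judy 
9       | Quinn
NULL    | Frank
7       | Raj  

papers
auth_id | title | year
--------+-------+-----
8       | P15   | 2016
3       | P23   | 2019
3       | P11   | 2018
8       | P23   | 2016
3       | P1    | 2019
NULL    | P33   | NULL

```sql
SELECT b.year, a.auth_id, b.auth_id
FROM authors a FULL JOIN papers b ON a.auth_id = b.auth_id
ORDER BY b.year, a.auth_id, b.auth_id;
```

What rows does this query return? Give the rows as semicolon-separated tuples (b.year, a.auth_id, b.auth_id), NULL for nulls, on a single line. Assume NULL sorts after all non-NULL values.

(2016, NULL, 8); (2016, NULL, 8); (2018, NULL, 3); (2019, NULL, 3); (2019, NULL, 3); (NULL, 7, NULL); (NULL, 7, NULL); (NULL, 9, NULL); (NULL, 9, NULL); (NULL, NULL, NULL); (NULL, NULL, NULL)

FULL OUTER JOIN keeps every row from both sides; unmatched rows get NULL for the other side's columns.
Matching on a.auth_id = b.auth_id. A NULL in a compared column never satisfies the condition.
- auth_id=9: no b row matches, row kept with b columns NULL.
- auth_id=7: no b row matches, row kept with b columns NULL.
- auth_id=9: no b row matches, row kept with b columns NULL.
- auth_id=NULL: no b row matches, row kept with b columns NULL.
- auth_id=7: no b row matches, row kept with b columns NULL.
- 6 b row(s) had no a match → kept, a columns NULL.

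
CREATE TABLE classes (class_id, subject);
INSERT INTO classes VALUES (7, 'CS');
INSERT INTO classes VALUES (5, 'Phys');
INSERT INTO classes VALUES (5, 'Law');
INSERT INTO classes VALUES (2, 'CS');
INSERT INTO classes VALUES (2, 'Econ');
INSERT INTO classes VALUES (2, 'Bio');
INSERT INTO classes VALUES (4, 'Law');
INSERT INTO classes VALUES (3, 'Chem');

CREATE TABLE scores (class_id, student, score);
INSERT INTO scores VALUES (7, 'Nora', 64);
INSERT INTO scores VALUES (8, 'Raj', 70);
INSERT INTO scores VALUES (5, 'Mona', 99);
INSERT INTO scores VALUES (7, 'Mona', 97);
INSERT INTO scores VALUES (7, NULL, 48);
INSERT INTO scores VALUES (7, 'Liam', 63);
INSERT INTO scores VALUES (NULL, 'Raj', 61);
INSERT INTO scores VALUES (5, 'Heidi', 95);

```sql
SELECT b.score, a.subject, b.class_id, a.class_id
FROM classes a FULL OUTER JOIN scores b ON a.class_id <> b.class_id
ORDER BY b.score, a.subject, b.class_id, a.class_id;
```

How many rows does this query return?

FULL OUTER JOIN keeps every row from both sides; unmatched rows get NULL for the other side's columns.
Matching on a.class_id <> b.class_id. A NULL in a compared column never satisfies the condition.
- a[0] class_id=7 → 3 match(es) in b → 3 row(s).
- a[1] class_id=5 → 5 match(es) in b → 5 row(s).
- a[2] class_id=5 → 5 match(es) in b → 5 row(s).
- a[3] class_id=2 → 7 match(es) in b → 7 row(s).
- a[4] class_id=2 → 7 match(es) in b → 7 row(s).
- a[5] class_id=2 → 7 match(es) in b → 7 row(s).
- a[6] class_id=4 → 7 match(es) in b → 7 row(s).
- a[7] class_id=3 → 7 match(es) in b → 7 row(s).
- 1 b row(s) had no a match → kept, a columns NULL.
Total: 48 matched + 1 padded = 49 rows.

49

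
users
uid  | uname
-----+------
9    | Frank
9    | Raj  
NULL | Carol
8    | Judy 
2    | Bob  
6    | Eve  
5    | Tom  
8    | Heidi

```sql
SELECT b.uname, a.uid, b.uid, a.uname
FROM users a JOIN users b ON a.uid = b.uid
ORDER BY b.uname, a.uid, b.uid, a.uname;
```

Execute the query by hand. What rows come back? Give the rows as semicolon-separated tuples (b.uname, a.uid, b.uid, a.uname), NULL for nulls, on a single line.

INNER JOIN keeps only pairs where the ON condition holds.
Matching on a.uid = b.uid. A NULL in a compared column never satisfies the condition.
Matched pairs: 11.

(Bob, 2, 2, Bob); (Eve, 6, 6, Eve); (Frank, 9, 9, Frank); (Frank, 9, 9, Raj); (Heidi, 8, 8, Heidi); (Heidi, 8, 8, Judy); (Judy, 8, 8, Heidi); (Judy, 8, 8, Judy); (Raj, 9, 9, Frank); (Raj, 9, 9, Raj); (Tom, 5, 5, Tom)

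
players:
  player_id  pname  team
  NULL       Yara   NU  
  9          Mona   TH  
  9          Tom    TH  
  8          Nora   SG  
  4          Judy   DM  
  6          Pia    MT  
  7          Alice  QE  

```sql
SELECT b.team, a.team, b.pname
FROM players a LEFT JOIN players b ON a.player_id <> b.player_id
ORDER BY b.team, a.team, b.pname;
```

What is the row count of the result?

29

LEFT JOIN keeps every row from `players a`; unmatched rows get NULL for `players b`'s columns.
Matching on a.player_id <> b.player_id. A NULL in a compared column never satisfies the condition.
- a[0] player_id=NULL → no match; kept with NULLs on the b side.
- a[1] player_id=9 → 4 match(es) in b → 4 row(s).
- a[2] player_id=9 → 4 match(es) in b → 4 row(s).
- a[3] player_id=8 → 5 match(es) in b → 5 row(s).
- a[4] player_id=4 → 5 match(es) in b → 5 row(s).
- a[5] player_id=6 → 5 match(es) in b → 5 row(s).
- a[6] player_id=7 → 5 match(es) in b → 5 row(s).
Total: 28 matched + 1 padded = 29 rows.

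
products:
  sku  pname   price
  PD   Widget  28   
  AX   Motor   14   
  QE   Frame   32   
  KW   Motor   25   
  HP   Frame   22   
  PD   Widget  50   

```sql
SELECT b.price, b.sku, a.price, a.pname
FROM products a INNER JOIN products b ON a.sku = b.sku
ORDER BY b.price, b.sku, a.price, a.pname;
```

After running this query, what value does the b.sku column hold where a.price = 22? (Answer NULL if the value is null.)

INNER JOIN keeps only pairs where the ON condition holds.
Matching on a.sku = b.sku.
- sku=PD: 2 matching b row(s), so 2 row(s) emitted.
- sku=AX: 1 matching b row(s), so 1 row(s) emitted.
- sku=QE: 1 matching b row(s), so 1 row(s) emitted.
- sku=KW: 1 matching b row(s), so 1 row(s) emitted.
- sku=HP: 1 matching b row(s), so 1 row(s) emitted.
- sku=PD: 2 matching b row(s), so 2 row(s) emitted.

HP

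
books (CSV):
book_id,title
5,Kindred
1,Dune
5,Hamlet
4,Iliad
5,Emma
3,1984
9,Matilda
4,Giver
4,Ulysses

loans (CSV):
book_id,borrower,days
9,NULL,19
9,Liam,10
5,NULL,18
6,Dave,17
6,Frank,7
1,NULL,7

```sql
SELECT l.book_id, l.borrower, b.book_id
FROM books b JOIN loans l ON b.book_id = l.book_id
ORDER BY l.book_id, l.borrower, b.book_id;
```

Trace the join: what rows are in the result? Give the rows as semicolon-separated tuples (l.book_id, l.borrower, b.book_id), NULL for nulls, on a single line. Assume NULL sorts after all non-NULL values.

(1, NULL, 1); (5, NULL, 5); (5, NULL, 5); (5, NULL, 5); (9, Liam, 9); (9, NULL, 9)

INNER JOIN keeps only pairs where the ON condition holds.
Matching on b.book_id = l.book_id.
- b row (book_id=5): matches 1 l row(s) → 1 output row(s).
- b row (book_id=1): matches 1 l row(s) → 1 output row(s).
- b row (book_id=5): matches 1 l row(s) → 1 output row(s).
- b row (book_id=4): no match → dropped.
- b row (book_id=5): matches 1 l row(s) → 1 output row(s).
- b row (book_id=3): no match → dropped.
- b row (book_id=9): matches 2 l row(s) → 2 output row(s).
- b row (book_id=4): no match → dropped.
- b row (book_id=4): no match → dropped.
After projecting and ordering:
l.book_id | l.borrower | b.book_id
1 | NULL | 1
5 | NULL | 5
5 | NULL | 5
5 | NULL | 5
9 | Liam | 9
9 | NULL | 9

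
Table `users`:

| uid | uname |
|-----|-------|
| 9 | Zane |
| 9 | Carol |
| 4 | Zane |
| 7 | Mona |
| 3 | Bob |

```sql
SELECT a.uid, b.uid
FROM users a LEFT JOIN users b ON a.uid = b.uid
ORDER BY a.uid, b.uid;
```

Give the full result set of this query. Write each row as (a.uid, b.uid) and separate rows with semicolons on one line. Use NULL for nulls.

LEFT JOIN keeps every row from `users a`; unmatched rows get NULL for `users b`'s columns.
Matching on a.uid = b.uid.
- a[0] uid=9 → 2 match(es) in b → 2 row(s).
- a[1] uid=9 → 2 match(es) in b → 2 row(s).
- a[2] uid=4 → 1 match(es) in b → 1 row(s).
- a[3] uid=7 → 1 match(es) in b → 1 row(s).
- a[4] uid=3 → 1 match(es) in b → 1 row(s).
After projecting and ordering:
a.uid | b.uid
3 | 3
4 | 4
7 | 7
9 | 9
9 | 9
9 | 9
9 | 9

(3, 3); (4, 4); (7, 7); (9, 9); (9, 9); (9, 9); (9, 9)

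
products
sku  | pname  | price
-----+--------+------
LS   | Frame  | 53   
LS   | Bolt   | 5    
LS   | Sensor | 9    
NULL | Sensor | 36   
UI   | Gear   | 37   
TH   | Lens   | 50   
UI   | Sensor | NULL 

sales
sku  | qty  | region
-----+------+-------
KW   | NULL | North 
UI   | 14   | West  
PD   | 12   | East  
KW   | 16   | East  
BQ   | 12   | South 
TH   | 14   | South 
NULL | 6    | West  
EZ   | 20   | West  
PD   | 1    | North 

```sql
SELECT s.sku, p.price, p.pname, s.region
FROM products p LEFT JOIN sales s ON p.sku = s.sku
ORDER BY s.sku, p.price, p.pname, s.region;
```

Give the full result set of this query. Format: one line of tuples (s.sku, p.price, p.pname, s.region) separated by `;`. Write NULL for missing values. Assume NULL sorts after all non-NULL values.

(TH, 50, Lens, South); (UI, 37, Gear, West); (UI, NULL, Sensor, West); (NULL, 5, Bolt, NULL); (NULL, 9, Sensor, NULL); (NULL, 36, Sensor, NULL); (NULL, 53, Frame, NULL)

LEFT JOIN keeps every row from `products`; unmatched rows get NULL for `sales`'s columns.
Matching on p.sku = s.sku. A NULL in a compared column never satisfies the condition.
- p (sku=LS) has no partner → padded with NULL.
- p (sku=LS) has no partner → padded with NULL.
- p (sku=LS) has no partner → padded with NULL.
- p (sku=NULL) has no partner → padded with NULL.
- p (sku=UI) pairs with 1 row(s) of s.
- p (sku=TH) pairs with 1 row(s) of s.
- p (sku=UI) pairs with 1 row(s) of s.
After projecting and ordering:
s.sku | p.price | p.pname | s.region
TH | 50 | Lens | South
UI | 37 | Gear | West
UI | NULL | Sensor | West
NULL | 5 | Bolt | NULL
NULL | 9 | Sensor | NULL
NULL | 36 | Sensor | NULL
NULL | 53 | Frame | NULL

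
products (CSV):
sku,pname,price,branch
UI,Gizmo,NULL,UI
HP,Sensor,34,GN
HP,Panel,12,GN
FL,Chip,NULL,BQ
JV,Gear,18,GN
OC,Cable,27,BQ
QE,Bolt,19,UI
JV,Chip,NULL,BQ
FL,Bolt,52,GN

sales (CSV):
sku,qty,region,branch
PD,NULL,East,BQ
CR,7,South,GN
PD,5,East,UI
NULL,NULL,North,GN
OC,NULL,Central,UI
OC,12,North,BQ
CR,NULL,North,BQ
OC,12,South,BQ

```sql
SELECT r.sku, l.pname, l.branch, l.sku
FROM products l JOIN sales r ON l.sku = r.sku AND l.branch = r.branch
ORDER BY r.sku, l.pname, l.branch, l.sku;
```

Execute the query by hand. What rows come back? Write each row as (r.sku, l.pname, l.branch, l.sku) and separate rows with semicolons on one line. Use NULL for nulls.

(OC, Cable, BQ, OC); (OC, Cable, BQ, OC)

INNER JOIN keeps only pairs where the ON condition holds.
Matching on l.sku = r.sku AND l.branch = r.branch. A NULL in a compared column never satisfies the condition.
- sku=UI, branch=UI: no matching r row, dropped.
- sku=HP, branch=GN: no matching r row, dropped.
- sku=HP, branch=GN: no matching r row, dropped.
- sku=FL, branch=BQ: no matching r row, dropped.
- sku=JV, branch=GN: no matching r row, dropped.
- sku=OC, branch=BQ: 2 matching r row(s), so 2 row(s) emitted.
- sku=QE, branch=UI: no matching r row, dropped.
- sku=JV, branch=BQ: no matching r row, dropped.
- sku=FL, branch=GN: no matching r row, dropped.
After projecting and ordering:
r.sku | l.pname | l.branch | l.sku
OC | Cable | BQ | OC
OC | Cable | BQ | OC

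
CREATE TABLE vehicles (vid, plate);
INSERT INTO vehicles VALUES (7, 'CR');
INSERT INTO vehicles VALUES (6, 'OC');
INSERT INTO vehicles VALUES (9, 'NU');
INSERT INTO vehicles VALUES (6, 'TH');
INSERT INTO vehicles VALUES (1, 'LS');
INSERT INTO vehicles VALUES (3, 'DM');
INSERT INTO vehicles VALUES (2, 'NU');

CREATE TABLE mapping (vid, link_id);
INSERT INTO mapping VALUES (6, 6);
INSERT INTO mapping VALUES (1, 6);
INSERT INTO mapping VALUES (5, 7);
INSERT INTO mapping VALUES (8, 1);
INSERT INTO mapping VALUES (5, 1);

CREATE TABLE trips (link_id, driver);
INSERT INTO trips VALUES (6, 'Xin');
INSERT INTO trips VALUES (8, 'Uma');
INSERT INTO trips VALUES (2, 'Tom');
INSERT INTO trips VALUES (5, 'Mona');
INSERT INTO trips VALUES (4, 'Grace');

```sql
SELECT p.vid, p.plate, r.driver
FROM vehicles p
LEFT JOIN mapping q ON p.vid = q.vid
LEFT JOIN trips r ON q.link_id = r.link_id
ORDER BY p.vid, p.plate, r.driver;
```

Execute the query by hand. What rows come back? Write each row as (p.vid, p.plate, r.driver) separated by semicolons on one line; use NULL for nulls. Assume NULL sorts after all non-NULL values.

(1, LS, Xin); (2, NU, NULL); (3, DM, NULL); (6, OC, Xin); (6, TH, Xin); (7, CR, NULL); (9, NU, NULL)

Step 1 — p LEFT JOIN q on vid → 7 row(s).
Then LEFT JOIN `trips r` on link_id: each of those 7 rows is kept; rows whose q.link_id has no match in r get NULL for r's columns.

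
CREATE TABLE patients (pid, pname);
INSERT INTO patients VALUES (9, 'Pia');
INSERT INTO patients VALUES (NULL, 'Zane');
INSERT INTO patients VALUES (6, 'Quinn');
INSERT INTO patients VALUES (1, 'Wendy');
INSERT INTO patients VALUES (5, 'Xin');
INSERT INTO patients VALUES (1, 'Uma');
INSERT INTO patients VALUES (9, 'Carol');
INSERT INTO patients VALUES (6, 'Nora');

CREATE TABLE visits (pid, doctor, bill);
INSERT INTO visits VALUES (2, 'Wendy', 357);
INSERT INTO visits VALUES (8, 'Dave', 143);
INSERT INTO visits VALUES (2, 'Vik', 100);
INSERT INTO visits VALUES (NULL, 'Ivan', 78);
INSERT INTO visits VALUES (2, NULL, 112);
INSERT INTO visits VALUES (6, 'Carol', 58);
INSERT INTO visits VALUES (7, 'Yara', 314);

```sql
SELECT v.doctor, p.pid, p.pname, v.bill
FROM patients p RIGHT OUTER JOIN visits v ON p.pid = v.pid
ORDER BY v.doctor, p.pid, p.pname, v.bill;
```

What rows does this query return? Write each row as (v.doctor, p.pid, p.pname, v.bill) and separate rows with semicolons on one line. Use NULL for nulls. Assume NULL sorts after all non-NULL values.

RIGHT JOIN keeps every row from `visits`; unmatched rows get NULL for `patients`'s columns.
Matching on p.pid = v.pid. A NULL in a compared column never satisfies the condition.
Matched pairs: 2; unmatched v rows kept: 6.

(Carol, 6, Nora, 58); (Carol, 6, Quinn, 58); (Dave, NULL, NULL, 143); (Ivan, NULL, NULL, 78); (Vik, NULL, NULL, 100); (Wendy, NULL, NULL, 357); (Yara, NULL, NULL, 314); (NULL, NULL, NULL, 112)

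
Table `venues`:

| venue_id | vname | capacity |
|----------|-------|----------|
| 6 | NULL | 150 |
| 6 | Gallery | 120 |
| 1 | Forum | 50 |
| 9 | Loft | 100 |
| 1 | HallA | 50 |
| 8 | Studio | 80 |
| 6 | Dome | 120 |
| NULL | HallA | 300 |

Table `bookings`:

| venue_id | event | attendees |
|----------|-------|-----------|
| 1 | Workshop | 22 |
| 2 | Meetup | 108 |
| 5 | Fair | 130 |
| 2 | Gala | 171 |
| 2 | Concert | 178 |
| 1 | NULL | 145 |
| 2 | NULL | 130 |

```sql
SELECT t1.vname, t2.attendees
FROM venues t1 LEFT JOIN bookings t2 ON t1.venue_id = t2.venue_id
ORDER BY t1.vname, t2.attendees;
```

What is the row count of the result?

LEFT JOIN keeps every row from `venues`; unmatched rows get NULL for `bookings`'s columns.
Matching on t1.venue_id = t2.venue_id. A NULL in a compared column never satisfies the condition.
- t1 row (venue_id=6): no match → kept, t2 columns NULL.
- t1 row (venue_id=6): no match → kept, t2 columns NULL.
- t1 row (venue_id=1): matches 2 t2 row(s) → 2 output row(s).
- t1 row (venue_id=9): no match → kept, t2 columns NULL.
- t1 row (venue_id=1): matches 2 t2 row(s) → 2 output row(s).
- t1 row (venue_id=8): no match → kept, t2 columns NULL.
- t1 row (venue_id=6): no match → kept, t2 columns NULL.
- t1 row (venue_id=NULL): no match → kept, t2 columns NULL.
Total: 4 matched + 6 padded = 10 rows.

10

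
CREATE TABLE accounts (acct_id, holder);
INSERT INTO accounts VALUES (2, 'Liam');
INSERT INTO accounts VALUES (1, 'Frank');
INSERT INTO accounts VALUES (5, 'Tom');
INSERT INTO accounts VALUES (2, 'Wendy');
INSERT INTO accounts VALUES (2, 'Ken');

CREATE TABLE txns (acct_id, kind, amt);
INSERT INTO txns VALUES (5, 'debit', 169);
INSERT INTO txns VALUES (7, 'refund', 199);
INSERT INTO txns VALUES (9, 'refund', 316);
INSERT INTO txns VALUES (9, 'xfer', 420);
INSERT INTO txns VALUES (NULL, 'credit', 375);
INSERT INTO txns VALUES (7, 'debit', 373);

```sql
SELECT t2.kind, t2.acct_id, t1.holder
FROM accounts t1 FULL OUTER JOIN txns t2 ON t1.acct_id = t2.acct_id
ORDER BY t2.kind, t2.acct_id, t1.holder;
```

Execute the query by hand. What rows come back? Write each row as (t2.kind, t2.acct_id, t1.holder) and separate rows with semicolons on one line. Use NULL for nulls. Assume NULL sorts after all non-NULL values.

(credit, NULL, NULL); (debit, 5, Tom); (debit, 7, NULL); (refund, 7, NULL); (refund, 9, NULL); (xfer, 9, NULL); (NULL, NULL, Frank); (NULL, NULL, Ken); (NULL, NULL, Liam); (NULL, NULL, Wendy)

FULL OUTER JOIN keeps every row from both sides; unmatched rows get NULL for the other side's columns.
Matching on t1.acct_id = t2.acct_id. A NULL in a compared column never satisfies the condition.
- t1 (acct_id=2) has no partner → padded with NULL.
- t1 (acct_id=1) has no partner → padded with NULL.
- t1 (acct_id=5) pairs with 1 row(s) of t2.
- t1 (acct_id=2) has no partner → padded with NULL.
- t1 (acct_id=2) has no partner → padded with NULL.
- 5 row(s) from t2 found no t1 partner → padded with NULL.
After projecting and ordering:
t2.kind | t2.acct_id | t1.holder
credit | NULL | NULL
debit | 5 | Tom
debit | 7 | NULL
refund | 7 | NULL
refund | 9 | NULL
xfer | 9 | NULL
NULL | NULL | Frank
NULL | NULL | Ken
NULL | NULL | Liam
NULL | NULL | Wendy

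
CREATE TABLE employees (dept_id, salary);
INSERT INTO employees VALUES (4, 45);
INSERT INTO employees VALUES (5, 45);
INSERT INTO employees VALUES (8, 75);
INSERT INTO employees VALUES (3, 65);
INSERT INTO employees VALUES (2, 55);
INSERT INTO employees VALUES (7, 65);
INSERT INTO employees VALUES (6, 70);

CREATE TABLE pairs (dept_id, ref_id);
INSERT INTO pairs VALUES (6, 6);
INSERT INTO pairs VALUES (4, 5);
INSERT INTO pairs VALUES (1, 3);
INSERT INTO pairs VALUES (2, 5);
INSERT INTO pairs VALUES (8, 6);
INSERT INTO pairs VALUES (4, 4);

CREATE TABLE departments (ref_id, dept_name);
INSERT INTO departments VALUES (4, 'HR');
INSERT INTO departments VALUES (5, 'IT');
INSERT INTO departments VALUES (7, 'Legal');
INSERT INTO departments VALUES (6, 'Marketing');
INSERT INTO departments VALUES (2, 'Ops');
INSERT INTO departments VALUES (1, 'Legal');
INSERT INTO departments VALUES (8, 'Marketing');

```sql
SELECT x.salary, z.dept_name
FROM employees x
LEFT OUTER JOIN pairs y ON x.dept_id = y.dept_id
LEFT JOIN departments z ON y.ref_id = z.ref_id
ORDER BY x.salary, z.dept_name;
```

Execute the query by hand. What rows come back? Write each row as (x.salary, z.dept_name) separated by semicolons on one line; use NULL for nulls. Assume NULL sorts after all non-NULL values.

(45, HR); (45, IT); (45, NULL); (55, IT); (65, NULL); (65, NULL); (70, Marketing); (75, Marketing)

Joins associate left-to-right: employees LEFT JOIN pairs on dept_id gives 8 intermediate row(s).
Then LEFT JOIN `departments z` on ref_id: each of those 8 rows is kept; rows whose y.ref_id has no match in z get NULL for z's columns.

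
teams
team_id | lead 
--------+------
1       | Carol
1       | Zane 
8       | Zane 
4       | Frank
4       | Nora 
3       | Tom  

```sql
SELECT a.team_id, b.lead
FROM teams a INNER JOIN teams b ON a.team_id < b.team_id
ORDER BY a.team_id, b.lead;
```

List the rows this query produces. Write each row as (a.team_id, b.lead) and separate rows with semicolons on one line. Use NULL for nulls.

(1, Frank); (1, Frank); (1, Nora); (1, Nora); (1, Tom); (1, Tom); (1, Zane); (1, Zane); (3, Frank); (3, Nora); (3, Zane); (4, Zane); (4, Zane)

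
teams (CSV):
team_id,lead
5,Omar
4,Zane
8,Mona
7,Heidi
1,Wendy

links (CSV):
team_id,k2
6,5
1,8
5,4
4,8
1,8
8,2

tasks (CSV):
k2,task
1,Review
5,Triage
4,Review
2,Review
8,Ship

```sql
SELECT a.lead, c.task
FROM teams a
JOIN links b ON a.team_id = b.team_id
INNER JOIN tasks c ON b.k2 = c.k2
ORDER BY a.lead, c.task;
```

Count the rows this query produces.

Evaluate left to right. First `teams a INNER JOIN links b` on team_id: 5 row(s).
Then INNER JOIN `tasks c` on k2: keep only rows whose b.k2 appears in c.
Result: 5 row(s).

5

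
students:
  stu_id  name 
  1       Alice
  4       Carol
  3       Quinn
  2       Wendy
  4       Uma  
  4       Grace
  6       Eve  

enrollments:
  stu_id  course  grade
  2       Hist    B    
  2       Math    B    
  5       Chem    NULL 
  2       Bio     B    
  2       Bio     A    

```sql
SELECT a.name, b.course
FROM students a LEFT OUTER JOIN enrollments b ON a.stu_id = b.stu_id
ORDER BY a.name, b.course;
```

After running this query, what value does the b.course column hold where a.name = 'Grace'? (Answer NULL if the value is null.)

NULL

LEFT JOIN keeps every row from `students`; unmatched rows get NULL for `enrollments`'s columns.
Matching on a.stu_id = b.stu_id.
- a[0] stu_id=1 → no match; kept with NULLs on the b side.
- a[1] stu_id=4 → no match; kept with NULLs on the b side.
- a[2] stu_id=3 → no match; kept with NULLs on the b side.
- a[3] stu_id=2 → 4 match(es) in b → 4 row(s).
- a[4] stu_id=4 → no match; kept with NULLs on the b side.
- a[5] stu_id=4 → no match; kept with NULLs on the b side.
- a[6] stu_id=6 → no match; kept with NULLs on the b side.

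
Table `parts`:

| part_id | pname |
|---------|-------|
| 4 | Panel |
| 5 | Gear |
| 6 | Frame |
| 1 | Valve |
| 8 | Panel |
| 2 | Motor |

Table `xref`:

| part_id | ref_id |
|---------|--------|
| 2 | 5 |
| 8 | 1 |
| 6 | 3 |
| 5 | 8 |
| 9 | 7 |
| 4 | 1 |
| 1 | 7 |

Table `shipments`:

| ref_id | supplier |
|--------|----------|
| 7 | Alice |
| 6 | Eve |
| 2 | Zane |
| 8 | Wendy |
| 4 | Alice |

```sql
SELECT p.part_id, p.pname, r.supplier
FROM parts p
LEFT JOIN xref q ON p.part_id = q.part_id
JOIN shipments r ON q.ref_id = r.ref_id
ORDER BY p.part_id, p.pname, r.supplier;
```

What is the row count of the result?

Joins associate left-to-right: parts LEFT JOIN xref on part_id gives 6 intermediate row(s).
Then INNER JOIN `shipments r` on ref_id: keep only rows whose q.ref_id appears in r.
Result: 2 row(s).

2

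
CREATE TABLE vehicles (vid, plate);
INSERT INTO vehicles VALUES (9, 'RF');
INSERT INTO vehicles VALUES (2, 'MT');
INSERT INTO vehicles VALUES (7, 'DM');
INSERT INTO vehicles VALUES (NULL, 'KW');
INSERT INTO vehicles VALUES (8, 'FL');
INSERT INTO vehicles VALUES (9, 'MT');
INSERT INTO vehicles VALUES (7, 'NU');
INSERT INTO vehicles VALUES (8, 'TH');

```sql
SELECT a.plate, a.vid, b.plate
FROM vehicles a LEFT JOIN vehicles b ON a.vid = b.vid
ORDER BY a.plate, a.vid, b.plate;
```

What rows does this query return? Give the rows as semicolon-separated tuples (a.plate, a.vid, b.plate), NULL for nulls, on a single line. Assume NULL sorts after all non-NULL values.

(DM, 7, DM); (DM, 7, NU); (FL, 8, FL); (FL, 8, TH); (KW, NULL, NULL); (MT, 2, MT); (MT, 9, MT); (MT, 9, RF); (NU, 7, DM); (NU, 7, NU); (RF, 9, MT); (RF, 9, RF); (TH, 8, FL); (TH, 8, TH)

LEFT JOIN keeps every row from `vehicles a`; unmatched rows get NULL for `vehicles b`'s columns.
Matching on a.vid = b.vid. A NULL in a compared column never satisfies the condition.
- vid=9: 2 matching b row(s), so 2 row(s) emitted.
- vid=2: 1 matching b row(s), so 1 row(s) emitted.
- vid=7: 2 matching b row(s), so 2 row(s) emitted.
- vid=NULL: no b row matches, row kept with b columns NULL.
- vid=8: 2 matching b row(s), so 2 row(s) emitted.
- vid=9: 2 matching b row(s), so 2 row(s) emitted.
- vid=7: 2 matching b row(s), so 2 row(s) emitted.
- vid=8: 2 matching b row(s), so 2 row(s) emitted.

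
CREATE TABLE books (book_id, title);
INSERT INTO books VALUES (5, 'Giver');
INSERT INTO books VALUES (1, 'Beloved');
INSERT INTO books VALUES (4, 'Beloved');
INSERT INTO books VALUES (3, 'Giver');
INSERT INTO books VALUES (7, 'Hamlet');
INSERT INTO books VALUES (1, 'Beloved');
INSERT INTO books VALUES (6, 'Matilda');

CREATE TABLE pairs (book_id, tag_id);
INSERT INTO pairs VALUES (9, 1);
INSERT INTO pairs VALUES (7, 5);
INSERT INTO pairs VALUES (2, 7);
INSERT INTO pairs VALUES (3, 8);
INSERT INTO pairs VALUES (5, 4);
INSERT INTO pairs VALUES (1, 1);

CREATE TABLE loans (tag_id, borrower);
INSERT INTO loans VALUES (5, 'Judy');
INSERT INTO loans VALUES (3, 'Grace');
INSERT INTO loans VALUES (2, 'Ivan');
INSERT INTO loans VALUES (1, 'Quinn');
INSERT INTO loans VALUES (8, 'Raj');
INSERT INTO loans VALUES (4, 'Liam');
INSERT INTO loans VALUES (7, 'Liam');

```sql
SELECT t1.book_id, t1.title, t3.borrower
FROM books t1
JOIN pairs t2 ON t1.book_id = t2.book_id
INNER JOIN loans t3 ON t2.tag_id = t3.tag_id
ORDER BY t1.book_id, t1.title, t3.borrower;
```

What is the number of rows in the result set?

5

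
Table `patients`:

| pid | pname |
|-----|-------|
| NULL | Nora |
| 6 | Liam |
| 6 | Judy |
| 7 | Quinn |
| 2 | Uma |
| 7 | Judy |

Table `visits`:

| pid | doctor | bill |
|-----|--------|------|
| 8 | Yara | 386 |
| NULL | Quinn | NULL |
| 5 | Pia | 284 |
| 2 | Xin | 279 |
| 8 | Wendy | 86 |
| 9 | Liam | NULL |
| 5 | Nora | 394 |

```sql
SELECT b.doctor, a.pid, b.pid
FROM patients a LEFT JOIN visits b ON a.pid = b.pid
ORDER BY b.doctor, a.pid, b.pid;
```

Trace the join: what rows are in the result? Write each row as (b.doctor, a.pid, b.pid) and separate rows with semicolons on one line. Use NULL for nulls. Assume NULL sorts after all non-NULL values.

(Xin, 2, 2); (NULL, 6, NULL); (NULL, 6, NULL); (NULL, 7, NULL); (NULL, 7, NULL); (NULL, NULL, NULL)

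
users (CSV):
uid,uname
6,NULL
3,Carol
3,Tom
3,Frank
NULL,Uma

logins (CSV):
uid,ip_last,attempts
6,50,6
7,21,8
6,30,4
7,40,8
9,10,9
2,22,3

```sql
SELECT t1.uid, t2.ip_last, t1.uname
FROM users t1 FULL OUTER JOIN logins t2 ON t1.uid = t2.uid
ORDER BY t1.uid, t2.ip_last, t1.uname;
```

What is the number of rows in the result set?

10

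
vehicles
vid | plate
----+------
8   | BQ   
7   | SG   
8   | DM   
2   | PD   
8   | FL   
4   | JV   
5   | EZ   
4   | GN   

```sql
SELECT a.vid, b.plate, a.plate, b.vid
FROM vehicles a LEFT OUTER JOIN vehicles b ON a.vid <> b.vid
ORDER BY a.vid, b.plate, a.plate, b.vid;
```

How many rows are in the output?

48

LEFT JOIN keeps every row from `vehicles a`; unmatched rows get NULL for `vehicles b`'s columns.
Matching on a.vid <> b.vid.
- a[0] vid=8 → 5 match(es) in b → 5 row(s).
- a[1] vid=7 → 7 match(es) in b → 7 row(s).
- a[2] vid=8 → 5 match(es) in b → 5 row(s).
- a[3] vid=2 → 7 match(es) in b → 7 row(s).
- a[4] vid=8 → 5 match(es) in b → 5 row(s).
- a[5] vid=4 → 6 match(es) in b → 6 row(s).
- a[6] vid=5 → 7 match(es) in b → 7 row(s).
- a[7] vid=4 → 6 match(es) in b → 6 row(s).
Total: 48 rows.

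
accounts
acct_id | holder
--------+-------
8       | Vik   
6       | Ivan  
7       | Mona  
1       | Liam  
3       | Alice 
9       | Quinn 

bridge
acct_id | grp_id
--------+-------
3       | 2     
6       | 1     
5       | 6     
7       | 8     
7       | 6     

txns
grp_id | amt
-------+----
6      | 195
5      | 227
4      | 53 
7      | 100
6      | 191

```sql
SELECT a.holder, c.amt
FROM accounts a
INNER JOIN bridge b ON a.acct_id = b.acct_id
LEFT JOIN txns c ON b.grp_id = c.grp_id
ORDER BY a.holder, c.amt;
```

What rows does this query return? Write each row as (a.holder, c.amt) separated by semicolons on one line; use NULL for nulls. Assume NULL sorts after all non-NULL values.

Joins associate left-to-right: accounts INNER JOIN bridge on acct_id gives 4 intermediate row(s).
Then LEFT JOIN `txns c` on grp_id: each of those 4 rows is kept; rows whose b.grp_id has no match in c get NULL for c's columns.

(Alice, NULL); (Ivan, NULL); (Mona, 191); (Mona, 195); (Mona, NULL)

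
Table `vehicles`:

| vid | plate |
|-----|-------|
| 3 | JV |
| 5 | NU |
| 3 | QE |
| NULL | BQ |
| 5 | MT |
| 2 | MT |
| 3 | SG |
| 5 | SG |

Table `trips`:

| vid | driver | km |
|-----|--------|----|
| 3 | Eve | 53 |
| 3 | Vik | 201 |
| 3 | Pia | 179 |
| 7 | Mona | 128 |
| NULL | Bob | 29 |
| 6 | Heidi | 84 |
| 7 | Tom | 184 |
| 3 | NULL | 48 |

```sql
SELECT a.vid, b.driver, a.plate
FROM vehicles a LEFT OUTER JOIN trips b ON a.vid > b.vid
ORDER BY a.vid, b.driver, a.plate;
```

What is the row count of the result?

17

LEFT JOIN keeps every row from `vehicles`; unmatched rows get NULL for `trips`'s columns.
Matching on a.vid > b.vid. A NULL in a compared column never satisfies the condition.
- a row (vid=3): no match → kept, b columns NULL.
- a row (vid=5): matches 4 b row(s) → 4 output row(s).
- a row (vid=3): no match → kept, b columns NULL.
- a row (vid=NULL): no match → kept, b columns NULL.
- a row (vid=5): matches 4 b row(s) → 4 output row(s).
- a row (vid=2): no match → kept, b columns NULL.
- a row (vid=3): no match → kept, b columns NULL.
- a row (vid=5): matches 4 b row(s) → 4 output row(s).
Total: 12 matched + 5 padded = 17 rows.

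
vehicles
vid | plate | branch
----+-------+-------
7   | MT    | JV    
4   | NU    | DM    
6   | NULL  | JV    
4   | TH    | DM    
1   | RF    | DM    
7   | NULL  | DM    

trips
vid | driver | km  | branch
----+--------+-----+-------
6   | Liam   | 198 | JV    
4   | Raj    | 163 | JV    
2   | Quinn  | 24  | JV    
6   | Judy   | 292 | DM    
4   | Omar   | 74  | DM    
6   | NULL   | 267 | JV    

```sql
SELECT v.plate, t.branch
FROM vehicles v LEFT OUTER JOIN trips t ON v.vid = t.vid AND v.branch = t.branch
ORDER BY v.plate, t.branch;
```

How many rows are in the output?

LEFT JOIN keeps every row from `vehicles`; unmatched rows get NULL for `trips`'s columns.
Matching on v.vid = t.vid AND v.branch = t.branch.
- v (vid=7, branch=JV) has no partner → padded with NULL.
- v (vid=4, branch=DM) pairs with 1 row(s) of t.
- v (vid=6, branch=JV) pairs with 2 row(s) of t.
- v (vid=4, branch=DM) pairs with 1 row(s) of t.
- v (vid=1, branch=DM) has no partner → padded with NULL.
- v (vid=7, branch=DM) has no partner → padded with NULL.
Total: 4 matched + 3 padded = 7 rows.

7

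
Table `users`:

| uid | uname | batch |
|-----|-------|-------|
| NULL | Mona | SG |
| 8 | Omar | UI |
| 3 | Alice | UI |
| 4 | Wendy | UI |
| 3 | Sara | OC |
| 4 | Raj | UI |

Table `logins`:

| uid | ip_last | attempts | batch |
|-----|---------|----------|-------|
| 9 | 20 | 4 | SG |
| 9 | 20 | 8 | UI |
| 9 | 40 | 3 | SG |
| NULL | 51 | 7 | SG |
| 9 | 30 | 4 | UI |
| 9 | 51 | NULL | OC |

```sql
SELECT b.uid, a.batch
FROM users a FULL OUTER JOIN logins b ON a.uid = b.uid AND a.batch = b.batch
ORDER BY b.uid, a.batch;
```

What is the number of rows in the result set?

12

FULL OUTER JOIN keeps every row from both sides; unmatched rows get NULL for the other side's columns.
Matching on a.uid = b.uid AND a.batch = b.batch. A NULL in a compared column never satisfies the condition.
- a (uid=NULL, batch=SG) has no partner → padded with NULL.
- a (uid=8, batch=UI) has no partner → padded with NULL.
- a (uid=3, batch=UI) has no partner → padded with NULL.
- a (uid=4, batch=UI) has no partner → padded with NULL.
- a (uid=3, batch=OC) has no partner → padded with NULL.
- a (uid=4, batch=UI) has no partner → padded with NULL.
- 6 b row(s) had no a match → kept, a columns NULL.
Total: 0 matched + 12 padded = 12 rows.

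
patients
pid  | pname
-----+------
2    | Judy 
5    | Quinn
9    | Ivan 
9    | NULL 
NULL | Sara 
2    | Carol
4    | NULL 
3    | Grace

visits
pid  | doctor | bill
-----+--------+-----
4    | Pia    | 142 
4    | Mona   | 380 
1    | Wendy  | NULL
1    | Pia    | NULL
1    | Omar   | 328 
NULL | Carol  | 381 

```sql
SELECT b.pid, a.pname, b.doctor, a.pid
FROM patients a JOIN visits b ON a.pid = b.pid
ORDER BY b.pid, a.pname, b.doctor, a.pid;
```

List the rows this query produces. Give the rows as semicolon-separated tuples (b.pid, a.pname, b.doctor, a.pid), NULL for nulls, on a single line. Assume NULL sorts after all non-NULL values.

INNER JOIN keeps only pairs where the ON condition holds.
Matching on a.pid = b.pid. A NULL in a compared column never satisfies the condition.
- pid=2: no matching b row, dropped.
- pid=5: no matching b row, dropped.
- pid=9: no matching b row, dropped.
- pid=9: no matching b row, dropped.
- pid=NULL: no matching b row, dropped.
- pid=2: no matching b row, dropped.
- pid=4: 2 matching b row(s), so 2 row(s) emitted.
- pid=3: no matching b row, dropped.
After projecting and ordering:
b.pid | a.pname | b.doctor | a.pid
4 | NULL | Mona | 4
4 | NULL | Pia | 4

(4, NULL, Mona, 4); (4, NULL, Pia, 4)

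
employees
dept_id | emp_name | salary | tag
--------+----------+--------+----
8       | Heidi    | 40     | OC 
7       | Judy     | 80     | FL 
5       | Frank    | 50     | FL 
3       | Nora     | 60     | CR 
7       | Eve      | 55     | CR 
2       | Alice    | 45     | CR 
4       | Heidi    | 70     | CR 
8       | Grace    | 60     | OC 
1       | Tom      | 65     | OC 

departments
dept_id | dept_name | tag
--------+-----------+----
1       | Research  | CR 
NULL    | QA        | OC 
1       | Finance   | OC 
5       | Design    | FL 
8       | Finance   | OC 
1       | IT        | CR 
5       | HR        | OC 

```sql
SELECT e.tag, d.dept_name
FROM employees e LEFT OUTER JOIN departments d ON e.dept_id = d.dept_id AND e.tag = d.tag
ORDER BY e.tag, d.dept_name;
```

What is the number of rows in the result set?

9

LEFT JOIN keeps every row from `employees`; unmatched rows get NULL for `departments`'s columns.
Matching on e.dept_id = d.dept_id AND e.tag = d.tag. A NULL in a compared column never satisfies the condition.
Matched pairs: 4; unmatched e rows kept: 5.
Total: 4 matched + 5 padded = 9 rows.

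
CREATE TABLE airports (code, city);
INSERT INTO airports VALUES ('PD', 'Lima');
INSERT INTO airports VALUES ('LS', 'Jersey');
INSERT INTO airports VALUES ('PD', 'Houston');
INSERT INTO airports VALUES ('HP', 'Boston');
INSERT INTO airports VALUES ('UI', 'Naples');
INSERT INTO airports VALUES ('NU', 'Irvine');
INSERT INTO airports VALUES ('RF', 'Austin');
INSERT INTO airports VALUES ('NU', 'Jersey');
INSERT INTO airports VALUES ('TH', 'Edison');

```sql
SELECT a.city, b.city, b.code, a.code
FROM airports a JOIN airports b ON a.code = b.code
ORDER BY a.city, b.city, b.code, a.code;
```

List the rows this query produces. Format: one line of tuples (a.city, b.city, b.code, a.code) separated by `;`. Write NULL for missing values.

(Austin, Austin, RF, RF); (Boston, Boston, HP, HP); (Edison, Edison, TH, TH); (Houston, Houston, PD, PD); (Houston, Lima, PD, PD); (Irvine, Irvine, NU, NU); (Irvine, Jersey, NU, NU); (Jersey, Irvine, NU, NU); (Jersey, Jersey, LS, LS); (Jersey, Jersey, NU, NU); (Lima, Houston, PD, PD); (Lima, Lima, PD, PD); (Naples, Naples, UI, UI)

INNER JOIN keeps only pairs where the ON condition holds.
Matching on a.code = b.code.
Matched pairs: 13.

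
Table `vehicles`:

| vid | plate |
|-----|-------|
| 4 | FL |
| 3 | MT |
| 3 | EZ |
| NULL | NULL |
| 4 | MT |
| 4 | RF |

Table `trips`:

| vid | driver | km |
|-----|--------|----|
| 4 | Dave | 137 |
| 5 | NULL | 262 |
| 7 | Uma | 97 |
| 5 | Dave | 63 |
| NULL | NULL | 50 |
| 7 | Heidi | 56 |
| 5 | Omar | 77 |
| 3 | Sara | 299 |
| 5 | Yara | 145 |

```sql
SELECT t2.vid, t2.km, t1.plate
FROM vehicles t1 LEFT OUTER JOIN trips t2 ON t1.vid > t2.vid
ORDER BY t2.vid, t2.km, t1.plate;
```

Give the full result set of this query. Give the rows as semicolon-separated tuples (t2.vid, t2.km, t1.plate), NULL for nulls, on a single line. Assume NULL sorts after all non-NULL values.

LEFT JOIN keeps every row from `vehicles`; unmatched rows get NULL for `trips`'s columns.
Matching on t1.vid > t2.vid. A NULL in a compared column never satisfies the condition.
Matched pairs: 3; unmatched t1 rows kept: 3.

(3, 299, FL); (3, 299, MT); (3, 299, RF); (NULL, NULL, EZ); (NULL, NULL, MT); (NULL, NULL, NULL)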